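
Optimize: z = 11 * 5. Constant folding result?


11 * 5 = 55 at compile time
Optimized: z = 55


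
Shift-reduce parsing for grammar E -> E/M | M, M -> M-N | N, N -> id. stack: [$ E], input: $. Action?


start symbol E on stack, input exhausted
Action: accept


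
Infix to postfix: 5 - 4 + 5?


Left to right (same or higher precedence on left)
Postfix: 5 4 - 5 +


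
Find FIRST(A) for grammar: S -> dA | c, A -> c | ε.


Per alternative of A: FIRST(c) = {c}; FIRST(ε) = {ε}
FIRST(A) = {c, ε}


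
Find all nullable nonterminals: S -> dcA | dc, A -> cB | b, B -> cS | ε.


A nonterminal is nullable iff some alternative derives ε (directly, or every symbol in it is nullable)
Nullable: {B}


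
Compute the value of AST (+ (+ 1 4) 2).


Evaluate inner: (+ 1 4) = 5
Evaluate root: (+ 5 2) = 7
Result: 7


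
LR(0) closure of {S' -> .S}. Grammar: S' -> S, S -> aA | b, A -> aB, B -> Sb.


Start: S' -> .S
For each item with dot before a nonterminal B, add B -> .γ for every B-production
Closure: [S' -> .S, S -> .aA, S -> .b]


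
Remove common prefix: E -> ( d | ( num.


Common prefix: '('
Factored: E -> ( E', E' -> d | num


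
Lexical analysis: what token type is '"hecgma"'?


Pattern: double-quoted sequence
Type: STRING_LITERAL


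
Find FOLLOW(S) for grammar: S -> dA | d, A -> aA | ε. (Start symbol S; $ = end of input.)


$ ∈ FOLLOW(S). For each A -> αBβ: add FIRST(β)\{ε} to FOLLOW(B); if β nullable, add FOLLOW(A).
FOLLOW(S) = {$}


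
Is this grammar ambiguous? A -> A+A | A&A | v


'v+v&v' has two parse trees (no precedence encoded between + and &)
Ambiguous


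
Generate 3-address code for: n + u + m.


Break into single-operator statements:
t1 = n + u
t2 = t1 + m


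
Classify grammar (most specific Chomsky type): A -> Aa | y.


Left-linear: every RHS is a terminal or one nonterminal followed by a terminal
Classification: Type 3 (Regular)


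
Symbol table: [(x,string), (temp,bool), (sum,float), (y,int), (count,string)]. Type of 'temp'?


Lookup 'temp' → type bool


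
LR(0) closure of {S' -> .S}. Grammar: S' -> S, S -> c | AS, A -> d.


Start: S' -> .S
For each item with dot before a nonterminal B, add B -> .γ for every B-production
Closure: [S' -> .S, S -> .c, S -> .AS, A -> .d]


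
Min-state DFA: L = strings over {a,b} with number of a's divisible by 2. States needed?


Track (count of a) mod 2: states 0..1, accept at 0
Minimal DFA: 2 states


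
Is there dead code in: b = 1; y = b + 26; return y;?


b is read by y's definition; y is returned
No dead code


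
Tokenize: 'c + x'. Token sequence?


Scan left to right, longest-match per lexeme
Tokens: ID(c), OP(+), ID(x)


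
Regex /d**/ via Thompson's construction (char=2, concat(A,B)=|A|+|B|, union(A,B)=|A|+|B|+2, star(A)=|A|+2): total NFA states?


Syntax tree has 1 char leaf(s), 0 union(s), 2 star(s)
chars contribute 1×2 = 2; each union adds +2; each star adds +2
Total: 2 + 0 + 4 = 6 states


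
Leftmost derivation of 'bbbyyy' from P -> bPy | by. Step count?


Derivation: P => bPy => bbPyy => bbbyyy
Steps: 3


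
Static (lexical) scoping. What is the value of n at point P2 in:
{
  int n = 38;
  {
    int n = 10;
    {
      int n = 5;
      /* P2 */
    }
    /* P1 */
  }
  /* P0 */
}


n declared in the same block as P2
n = 5


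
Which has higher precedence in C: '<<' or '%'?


'%' is multiplicative (level 10); '<<' is shift (level 8)
Higher level binds tighter
'%' has higher precedence than '<<'


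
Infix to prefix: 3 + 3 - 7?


left-to-right (same/higher precedence on left): tree is (- (+ 3 3) 7)
Prefix: - + 3 3 7


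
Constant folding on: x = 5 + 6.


5 + 6 = 11 at compile time
Optimized: x = 11


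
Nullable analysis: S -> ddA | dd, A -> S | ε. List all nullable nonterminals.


A nonterminal is nullable iff some alternative derives ε (directly, or every symbol in it is nullable)
Nullable: {A}


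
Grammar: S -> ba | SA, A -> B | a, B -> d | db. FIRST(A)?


Per alternative of A: FIRST(B) = {d}; FIRST(a) = {a}
FIRST(A) = {a, d}


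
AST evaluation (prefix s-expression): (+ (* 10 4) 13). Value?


Evaluate inner: (* 10 4) = 40
Evaluate root: (+ 40 13) = 53
Result: 53


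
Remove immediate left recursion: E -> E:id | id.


Left-recursive alternatives: E:id; non-recursive: id
Introduce E': E -> idE', E' -> :idE' | ε


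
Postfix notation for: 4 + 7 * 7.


* has higher precedence, evaluate 7*7 first
Postfix: 4 7 7 * +


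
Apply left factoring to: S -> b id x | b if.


Common prefix: 'b'
Factored: S -> b S', S' -> id x | if


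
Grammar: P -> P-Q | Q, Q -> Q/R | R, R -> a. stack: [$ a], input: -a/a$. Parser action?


'a' on top is the handle for R -> a
Action: reduce (R -> a)


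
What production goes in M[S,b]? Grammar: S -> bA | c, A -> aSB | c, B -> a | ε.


For [S, b]: 'b' ∈ FIRST(bA)
Entry: S -> bA


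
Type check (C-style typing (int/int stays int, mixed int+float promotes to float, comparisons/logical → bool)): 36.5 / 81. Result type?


Operand types: float / int
Rule: mixed int/float promotes to float; int/int stays int
Result type: float


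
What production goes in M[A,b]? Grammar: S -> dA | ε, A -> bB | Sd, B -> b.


For [A, b]: 'b' ∈ FIRST(bB)
Entry: A -> bB


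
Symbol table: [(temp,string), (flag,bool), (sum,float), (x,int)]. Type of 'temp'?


Lookup 'temp' → type string


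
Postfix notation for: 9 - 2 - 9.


Left to right (same or higher precedence on left)
Postfix: 9 2 - 9 -


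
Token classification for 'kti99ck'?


Pattern: letter/underscore followed by alphanumerics, not a keyword
Type: IDENTIFIER


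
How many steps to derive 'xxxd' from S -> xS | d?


Derivation: S => xS => xxS => xxxS => xxxd
Steps: 4


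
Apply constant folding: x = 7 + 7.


7 + 7 = 14 at compile time
Optimized: x = 14


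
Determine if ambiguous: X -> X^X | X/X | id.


'id^id/id' has two parse trees (no precedence encoded between ^ and /)
Ambiguous


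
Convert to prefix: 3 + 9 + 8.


left-to-right (same/higher precedence on left): tree is (+ (+ 3 9) 8)
Prefix: + + 3 9 8


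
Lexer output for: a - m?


Scan left to right, longest-match per lexeme
Tokens: ID(a), OP(-), ID(m)


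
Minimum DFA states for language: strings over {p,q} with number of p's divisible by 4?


Track (count of p) mod 4: states 0..3, accept at 0
Minimal DFA: 4 states


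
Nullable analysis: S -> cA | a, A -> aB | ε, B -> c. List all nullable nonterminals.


A nonterminal is nullable iff some alternative derives ε (directly, or every symbol in it is nullable)
Nullable: {A}


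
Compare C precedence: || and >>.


'>>' is shift (level 8); '||' is logical OR (level 1)
Higher level binds tighter
'>>' has higher precedence than '||'


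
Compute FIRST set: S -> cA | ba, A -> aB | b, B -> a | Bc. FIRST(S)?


Per alternative of S: FIRST(cA) = {c}; FIRST(ba) = {b}
FIRST(S) = {b, c}


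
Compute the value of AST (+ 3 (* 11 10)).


Evaluate inner: (* 11 10) = 110
Evaluate root: (+ 3 110) = 113
Result: 113


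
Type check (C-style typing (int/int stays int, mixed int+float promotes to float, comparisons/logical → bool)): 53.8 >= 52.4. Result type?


Operand types: float >= float
Rule: comparison yields bool
Result type: bool


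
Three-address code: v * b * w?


Break into single-operator statements:
t1 = v * b
t2 = t1 * w


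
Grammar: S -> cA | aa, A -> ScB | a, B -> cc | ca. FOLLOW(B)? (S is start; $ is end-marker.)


$ ∈ FOLLOW(S). For each A -> αBβ: add FIRST(β)\{ε} to FOLLOW(B); if β nullable, add FOLLOW(A).
FOLLOW(B) = {$, c}


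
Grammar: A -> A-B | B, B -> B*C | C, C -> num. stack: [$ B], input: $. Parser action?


lookahead ∉ {*} so B won't extend; reduce A -> B
Action: reduce (A -> B)


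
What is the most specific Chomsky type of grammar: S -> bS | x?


Right-linear: every RHS is a terminal or a terminal followed by one nonterminal
Classification: Type 3 (Regular)


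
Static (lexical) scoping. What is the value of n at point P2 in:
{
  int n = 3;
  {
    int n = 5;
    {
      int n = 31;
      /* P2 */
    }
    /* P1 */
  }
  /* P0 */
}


n declared in the same block as P2
n = 31


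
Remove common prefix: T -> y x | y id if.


Common prefix: 'y'
Factored: T -> y T', T' -> x | id if


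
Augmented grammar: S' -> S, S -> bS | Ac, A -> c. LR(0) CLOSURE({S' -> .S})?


Start: S' -> .S
For each item with dot before a nonterminal B, add B -> .γ for every B-production
Closure: [S' -> .S, S -> .bS, S -> .Ac, A -> .c]


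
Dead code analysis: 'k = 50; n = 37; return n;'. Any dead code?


k is assigned but never read
Dead: 'k = 50'


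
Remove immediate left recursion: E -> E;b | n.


Left-recursive alternatives: E;b; non-recursive: n
Introduce E': E -> nE', E' -> ;bE' | ε


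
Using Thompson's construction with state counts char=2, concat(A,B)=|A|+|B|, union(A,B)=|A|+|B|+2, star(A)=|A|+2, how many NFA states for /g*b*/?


Syntax tree has 2 char leaf(s), 0 union(s), 2 star(s)
chars contribute 2×2 = 4; each union adds +2; each star adds +2
Total: 4 + 0 + 4 = 8 states


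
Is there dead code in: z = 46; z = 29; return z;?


first assignment to z is overwritten before any read
Dead: 'z = 46'


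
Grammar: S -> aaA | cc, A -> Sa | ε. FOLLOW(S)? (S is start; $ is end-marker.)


$ ∈ FOLLOW(S). For each A -> αBβ: add FIRST(β)\{ε} to FOLLOW(B); if β nullable, add FOLLOW(A).
FOLLOW(S) = {$, a}


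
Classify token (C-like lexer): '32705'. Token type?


Pattern: digits only
Type: INTEGER_LITERAL


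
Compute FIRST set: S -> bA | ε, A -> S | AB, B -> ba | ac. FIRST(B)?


Per alternative of B: FIRST(ba) = {b}; FIRST(ac) = {a}
FIRST(B) = {a, b}


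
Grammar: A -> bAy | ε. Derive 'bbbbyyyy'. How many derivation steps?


Derivation: A => bAy => bbAyy => bbbAyyy => bbbbAyyyy => bbbbyyyy
Steps: 5


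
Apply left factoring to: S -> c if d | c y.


Common prefix: 'c'
Factored: S -> c S', S' -> if d | y


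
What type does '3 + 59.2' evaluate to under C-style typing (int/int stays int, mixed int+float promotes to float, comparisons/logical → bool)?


Operand types: int + float
Rule: mixed int/float promotes to float; int/int stays int
Result type: float


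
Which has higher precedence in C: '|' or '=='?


'==' is equality (level 6); '|' is bitwise OR (level 3)
Higher level binds tighter
'==' has higher precedence than '|'


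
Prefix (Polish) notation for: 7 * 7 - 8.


left-to-right (same/higher precedence on left): tree is (- (* 7 7) 8)
Prefix: - * 7 7 8


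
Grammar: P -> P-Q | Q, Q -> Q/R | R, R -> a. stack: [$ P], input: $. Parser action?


start symbol P on stack, input exhausted
Action: accept


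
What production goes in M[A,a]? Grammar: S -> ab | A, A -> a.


For [A, a]: 'a' ∈ FIRST(a)
Entry: A -> a


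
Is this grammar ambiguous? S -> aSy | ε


balanced a^n…y^n: each string has a unique parse
Unambiguous


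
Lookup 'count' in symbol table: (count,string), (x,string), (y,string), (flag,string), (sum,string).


Lookup 'count' → type string


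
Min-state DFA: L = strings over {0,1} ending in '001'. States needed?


Track the longest suffix of input matching a prefix of '001': 4 classes (prefixes of length 0..3)
Minimal DFA: 4 states


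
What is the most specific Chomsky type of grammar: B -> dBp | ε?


Single nonterminal LHS, but d^n p^n is not regular
Classification: Type 2 (Context-Free)


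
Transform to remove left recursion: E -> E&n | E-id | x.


Left-recursive alternatives: E&n, E-id; non-recursive: x
Introduce E': E -> xE', E' -> &nE' | -idE' | ε


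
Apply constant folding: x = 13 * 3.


13 * 3 = 39 at compile time
Optimized: x = 39


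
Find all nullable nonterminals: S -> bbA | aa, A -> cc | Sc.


A nonterminal is nullable iff some alternative derives ε (directly, or every symbol in it is nullable)
Nullable: {}


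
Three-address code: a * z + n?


Break into single-operator statements:
t1 = a * z
t2 = t1 + n


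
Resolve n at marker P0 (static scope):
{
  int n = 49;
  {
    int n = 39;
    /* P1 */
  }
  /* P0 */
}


n declared in the same block as P0
n = 49


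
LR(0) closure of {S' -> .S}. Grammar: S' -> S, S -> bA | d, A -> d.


Start: S' -> .S
For each item with dot before a nonterminal B, add B -> .γ for every B-production
Closure: [S' -> .S, S -> .bA, S -> .d]


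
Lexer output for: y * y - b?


Scan left to right, longest-match per lexeme
Tokens: ID(y), OP(*), ID(y), OP(-), ID(b)


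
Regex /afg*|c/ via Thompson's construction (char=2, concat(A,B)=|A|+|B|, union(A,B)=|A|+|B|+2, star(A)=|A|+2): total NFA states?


Syntax tree has 4 char leaf(s), 1 union(s), 1 star(s)
chars contribute 4×2 = 8; each union adds +2; each star adds +2
Total: 8 + 2 + 2 = 12 states


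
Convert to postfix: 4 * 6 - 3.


Left to right (same or higher precedence on left)
Postfix: 4 6 * 3 -


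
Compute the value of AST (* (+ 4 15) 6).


Evaluate inner: (+ 4 15) = 19
Evaluate root: (* 19 6) = 114
Result: 114


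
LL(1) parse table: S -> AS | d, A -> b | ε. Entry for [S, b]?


For [S, b]: 'b' ∈ FIRST(AS)
Entry: S -> AS


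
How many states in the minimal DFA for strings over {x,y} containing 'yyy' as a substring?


KMP-style automaton: 3 progress states + 1 absorbing accept = 4
Minimal DFA: 4 states


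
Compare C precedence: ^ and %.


'%' is multiplicative (level 10); '^' is bitwise XOR (level 4)
Higher level binds tighter
'%' has higher precedence than '^'


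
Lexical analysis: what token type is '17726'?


Pattern: digits only
Type: INTEGER_LITERAL


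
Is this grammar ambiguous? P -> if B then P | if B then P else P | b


dangling else: 'if B then if B then b else b' parses two ways
Ambiguous


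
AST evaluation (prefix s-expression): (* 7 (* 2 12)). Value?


Evaluate inner: (* 2 12) = 24
Evaluate root: (* 7 24) = 168
Result: 168


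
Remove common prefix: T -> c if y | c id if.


Common prefix: 'c'
Factored: T -> c T', T' -> if y | id if


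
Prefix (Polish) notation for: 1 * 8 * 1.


left-to-right (same/higher precedence on left): tree is (* (* 1 8) 1)
Prefix: * * 1 8 1


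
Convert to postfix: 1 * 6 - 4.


Left to right (same or higher precedence on left)
Postfix: 1 6 * 4 -


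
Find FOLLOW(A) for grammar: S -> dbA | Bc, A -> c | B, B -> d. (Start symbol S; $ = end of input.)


$ ∈ FOLLOW(S). For each A -> αBβ: add FIRST(β)\{ε} to FOLLOW(B); if β nullable, add FOLLOW(A).
FOLLOW(A) = {$}


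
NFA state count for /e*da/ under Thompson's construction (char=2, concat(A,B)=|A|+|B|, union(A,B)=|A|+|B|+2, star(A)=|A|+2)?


Syntax tree has 3 char leaf(s), 0 union(s), 1 star(s)
chars contribute 3×2 = 6; each union adds +2; each star adds +2
Total: 6 + 0 + 2 = 8 states


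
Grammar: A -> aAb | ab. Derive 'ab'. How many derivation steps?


Derivation: A => ab
Steps: 1


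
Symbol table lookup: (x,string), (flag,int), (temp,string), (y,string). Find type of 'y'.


Lookup 'y' → type string


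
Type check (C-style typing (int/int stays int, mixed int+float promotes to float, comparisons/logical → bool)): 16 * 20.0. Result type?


Operand types: int * float
Rule: mixed int/float promotes to float; int/int stays int
Result type: float


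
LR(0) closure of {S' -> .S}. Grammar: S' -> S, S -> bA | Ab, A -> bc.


Start: S' -> .S
For each item with dot before a nonterminal B, add B -> .γ for every B-production
Closure: [S' -> .S, S -> .bA, S -> .Ab, A -> .bc]


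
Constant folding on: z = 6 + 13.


6 + 13 = 19 at compile time
Optimized: z = 19


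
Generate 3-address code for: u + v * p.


Break into single-operator statements:
t1 = v * p
t2 = u + t1


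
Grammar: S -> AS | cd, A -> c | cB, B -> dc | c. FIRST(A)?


Per alternative of A: FIRST(c) = {c}; FIRST(cB) = {c}
FIRST(A) = {c}


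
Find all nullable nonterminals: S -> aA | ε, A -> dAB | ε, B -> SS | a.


A nonterminal is nullable iff some alternative derives ε (directly, or every symbol in it is nullable)
Nullable: {A, B, S}


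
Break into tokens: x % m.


Scan left to right, longest-match per lexeme
Tokens: ID(x), OP(%), ID(m)


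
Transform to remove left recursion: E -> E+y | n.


Left-recursive alternatives: E+y; non-recursive: n
Introduce E': E -> nE', E' -> +yE' | ε


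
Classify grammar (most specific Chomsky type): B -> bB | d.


Right-linear: every RHS is a terminal or a terminal followed by one nonterminal
Classification: Type 3 (Regular)


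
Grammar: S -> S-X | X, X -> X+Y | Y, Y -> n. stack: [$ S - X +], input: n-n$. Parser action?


no handle; shift 'n'
Action: shift


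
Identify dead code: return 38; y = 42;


statement follows a return and is unreachable
Dead: 'y = 42'


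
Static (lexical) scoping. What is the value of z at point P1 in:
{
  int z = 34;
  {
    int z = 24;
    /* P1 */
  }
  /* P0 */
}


z declared in the same block as P1
z = 24


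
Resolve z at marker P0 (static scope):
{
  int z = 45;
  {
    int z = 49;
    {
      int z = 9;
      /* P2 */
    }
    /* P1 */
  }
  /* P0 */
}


z declared in the same block as P0
z = 45


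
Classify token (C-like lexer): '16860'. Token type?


Pattern: digits only
Type: INTEGER_LITERAL


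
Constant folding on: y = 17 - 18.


17 - 18 = -1 at compile time
Optimized: y = -1


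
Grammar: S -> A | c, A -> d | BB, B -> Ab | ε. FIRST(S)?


Per alternative of S: FIRST(A) = {b, d, ε}; FIRST(c) = {c}
FIRST(S) = {b, c, d, ε}


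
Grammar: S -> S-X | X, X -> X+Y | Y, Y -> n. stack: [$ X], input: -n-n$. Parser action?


lookahead ∉ {+} so X won't extend; reduce S -> X
Action: reduce (S -> X)


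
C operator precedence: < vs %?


'%' is multiplicative (level 10); '<' is relational (level 7)
Higher level binds tighter
'%' has higher precedence than '<'


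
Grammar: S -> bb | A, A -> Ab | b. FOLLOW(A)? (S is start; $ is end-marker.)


$ ∈ FOLLOW(S). For each A -> αBβ: add FIRST(β)\{ε} to FOLLOW(B); if β nullable, add FOLLOW(A).
FOLLOW(A) = {$, b}


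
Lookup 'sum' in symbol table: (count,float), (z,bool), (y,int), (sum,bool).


Lookup 'sum' → type bool


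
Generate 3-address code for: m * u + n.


Break into single-operator statements:
t1 = m * u
t2 = t1 + n


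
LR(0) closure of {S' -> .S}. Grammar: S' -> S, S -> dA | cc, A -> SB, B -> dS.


Start: S' -> .S
For each item with dot before a nonterminal B, add B -> .γ for every B-production
Closure: [S' -> .S, S -> .dA, S -> .cc]


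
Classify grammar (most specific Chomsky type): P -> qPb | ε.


Single nonterminal LHS, but q^n b^n is not regular
Classification: Type 2 (Context-Free)


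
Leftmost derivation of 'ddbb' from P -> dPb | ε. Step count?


Derivation: P => dPb => ddPbb => ddbb
Steps: 3


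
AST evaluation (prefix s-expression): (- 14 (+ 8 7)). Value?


Evaluate inner: (+ 8 7) = 15
Evaluate root: (- 14 15) = -1
Result: -1


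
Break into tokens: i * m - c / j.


Scan left to right, longest-match per lexeme
Tokens: ID(i), OP(*), ID(m), OP(-), ID(c), OP(/), ID(j)


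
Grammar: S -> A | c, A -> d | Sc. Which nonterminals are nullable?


A nonterminal is nullable iff some alternative derives ε (directly, or every symbol in it is nullable)
Nullable: {}


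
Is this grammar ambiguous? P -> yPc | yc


balanced y^n…c^n: each string has a unique parse
Unambiguous


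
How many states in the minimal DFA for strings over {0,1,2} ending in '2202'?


Track the longest suffix of input matching a prefix of '2202': 5 classes (prefixes of length 0..4)
Minimal DFA: 5 states


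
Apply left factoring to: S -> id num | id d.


Common prefix: 'id'
Factored: S -> id S', S' -> num | d


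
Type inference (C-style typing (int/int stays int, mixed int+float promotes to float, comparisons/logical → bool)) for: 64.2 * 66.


Operand types: float * int
Rule: mixed int/float promotes to float; int/int stays int
Result type: float


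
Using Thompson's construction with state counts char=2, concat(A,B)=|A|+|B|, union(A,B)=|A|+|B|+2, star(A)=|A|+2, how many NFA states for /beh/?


Syntax tree has 3 char leaf(s), 0 union(s), 0 star(s)
chars contribute 3×2 = 6; each union adds +2; each star adds +2
Total: 6 + 0 + 0 = 6 states


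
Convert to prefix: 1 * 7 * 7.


left-to-right (same/higher precedence on left): tree is (* (* 1 7) 7)
Prefix: * * 1 7 7


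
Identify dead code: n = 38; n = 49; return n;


first assignment to n is overwritten before any read
Dead: 'n = 38'


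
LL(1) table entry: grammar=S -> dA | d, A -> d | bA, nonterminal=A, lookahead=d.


For [A, d]: 'd' ∈ FIRST(d)
Entry: A -> d


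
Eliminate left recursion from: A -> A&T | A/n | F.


Left-recursive alternatives: A&T, A/n; non-recursive: F
Introduce A': A -> FA', A' -> &TA' | /nA' | ε


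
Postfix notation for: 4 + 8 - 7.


Left to right (same or higher precedence on left)
Postfix: 4 8 + 7 -


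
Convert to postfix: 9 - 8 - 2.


Left to right (same or higher precedence on left)
Postfix: 9 8 - 2 -


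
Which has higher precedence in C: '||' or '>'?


'>' is relational (level 7); '||' is logical OR (level 1)
Higher level binds tighter
'>' has higher precedence than '||'


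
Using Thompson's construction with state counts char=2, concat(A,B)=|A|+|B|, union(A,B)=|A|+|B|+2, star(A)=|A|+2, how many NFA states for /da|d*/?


Syntax tree has 3 char leaf(s), 1 union(s), 1 star(s)
chars contribute 3×2 = 6; each union adds +2; each star adds +2
Total: 6 + 2 + 2 = 10 states


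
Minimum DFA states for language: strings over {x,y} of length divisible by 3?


Track length mod 3: states 0..2, accept at 0
Minimal DFA: 3 states


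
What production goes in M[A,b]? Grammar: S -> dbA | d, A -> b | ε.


For [A, b]: 'b' ∈ FIRST(b)
Entry: A -> b


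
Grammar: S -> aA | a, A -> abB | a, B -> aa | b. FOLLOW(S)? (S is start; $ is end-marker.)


$ ∈ FOLLOW(S). For each A -> αBβ: add FIRST(β)\{ε} to FOLLOW(B); if β nullable, add FOLLOW(A).
FOLLOW(S) = {$}


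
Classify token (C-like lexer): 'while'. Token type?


Pattern: reserved word
Type: KEYWORD


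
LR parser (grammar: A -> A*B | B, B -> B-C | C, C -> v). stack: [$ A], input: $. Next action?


start symbol A on stack, input exhausted
Action: accept


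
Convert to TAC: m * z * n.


Break into single-operator statements:
t1 = m * z
t2 = t1 * n


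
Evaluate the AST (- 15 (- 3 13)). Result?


Evaluate inner: (- 3 13) = -10
Evaluate root: (- 15 -10) = 25
Result: 25


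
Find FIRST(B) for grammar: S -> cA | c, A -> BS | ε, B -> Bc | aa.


Per alternative of B: FIRST(Bc) = {a}; FIRST(aa) = {a}
FIRST(B) = {a}


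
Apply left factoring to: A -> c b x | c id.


Common prefix: 'c'
Factored: A -> c A', A' -> b x | id


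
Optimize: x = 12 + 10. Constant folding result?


12 + 10 = 22 at compile time
Optimized: x = 22


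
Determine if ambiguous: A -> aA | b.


right-linear, alternatives start with distinct terminals 'a' vs 'b': unique leftmost derivation
Unambiguous


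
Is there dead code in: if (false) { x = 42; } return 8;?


condition is constant false, so the whole block is unreachable
Dead: 'if (false) { x = 42; }'


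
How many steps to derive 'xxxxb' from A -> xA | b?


Derivation: A => xA => xxA => xxxA => xxxxA => xxxxb
Steps: 5


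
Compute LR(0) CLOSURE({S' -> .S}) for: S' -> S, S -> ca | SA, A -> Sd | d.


Start: S' -> .S
For each item with dot before a nonterminal B, add B -> .γ for every B-production
Closure: [S' -> .S, S -> .ca, S -> .SA]


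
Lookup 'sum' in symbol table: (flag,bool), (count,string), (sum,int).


Lookup 'sum' → type int


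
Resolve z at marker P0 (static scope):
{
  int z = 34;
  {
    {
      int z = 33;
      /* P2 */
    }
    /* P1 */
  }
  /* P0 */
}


z declared in the same block as P0
z = 34


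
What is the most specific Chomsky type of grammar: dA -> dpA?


LHS has context (more than one symbol) and |LHS| ≤ |RHS|
Classification: Type 1 (Context-Sensitive)


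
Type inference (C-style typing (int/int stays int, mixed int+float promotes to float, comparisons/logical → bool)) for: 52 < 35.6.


Operand types: int < float
Rule: comparison yields bool
Result type: bool


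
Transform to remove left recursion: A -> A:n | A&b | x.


Left-recursive alternatives: A:n, A&b; non-recursive: x
Introduce A': A -> xA', A' -> :nA' | &bA' | ε


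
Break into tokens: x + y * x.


Scan left to right, longest-match per lexeme
Tokens: ID(x), OP(+), ID(y), OP(*), ID(x)


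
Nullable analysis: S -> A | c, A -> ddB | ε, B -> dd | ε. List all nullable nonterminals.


A nonterminal is nullable iff some alternative derives ε (directly, or every symbol in it is nullable)
Nullable: {A, B, S}


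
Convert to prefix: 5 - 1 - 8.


left-to-right (same/higher precedence on left): tree is (- (- 5 1) 8)
Prefix: - - 5 1 8


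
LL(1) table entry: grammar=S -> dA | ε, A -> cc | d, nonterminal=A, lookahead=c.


For [A, c]: 'c' ∈ FIRST(cc)
Entry: A -> cc


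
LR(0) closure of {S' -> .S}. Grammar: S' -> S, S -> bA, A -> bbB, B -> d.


Start: S' -> .S
For each item with dot before a nonterminal B, add B -> .γ for every B-production
Closure: [S' -> .S, S -> .bA]


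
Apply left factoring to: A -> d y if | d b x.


Common prefix: 'd'
Factored: A -> d A', A' -> y if | b x


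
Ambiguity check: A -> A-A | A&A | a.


'a-a&a' has two parse trees (no precedence encoded between - and &)
Ambiguous


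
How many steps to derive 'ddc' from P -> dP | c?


Derivation: P => dP => ddP => ddc
Steps: 3


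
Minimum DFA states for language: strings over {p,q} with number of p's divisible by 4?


Track (count of p) mod 4: states 0..3, accept at 0
Minimal DFA: 4 states


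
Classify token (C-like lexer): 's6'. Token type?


Pattern: letter/underscore followed by alphanumerics, not a keyword
Type: IDENTIFIER


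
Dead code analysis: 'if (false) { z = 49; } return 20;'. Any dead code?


condition is constant false, so the whole block is unreachable
Dead: 'if (false) { z = 49; }'


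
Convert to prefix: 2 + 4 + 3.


left-to-right (same/higher precedence on left): tree is (+ (+ 2 4) 3)
Prefix: + + 2 4 3


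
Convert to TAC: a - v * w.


Break into single-operator statements:
t1 = v * w
t2 = a - t1


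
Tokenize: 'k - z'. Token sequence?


Scan left to right, longest-match per lexeme
Tokens: ID(k), OP(-), ID(z)


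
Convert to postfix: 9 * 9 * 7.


Left to right (same or higher precedence on left)
Postfix: 9 9 * 7 *


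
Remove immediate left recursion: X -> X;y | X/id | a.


Left-recursive alternatives: X;y, X/id; non-recursive: a
Introduce X': X -> aX', X' -> ;yX' | /idX' | ε


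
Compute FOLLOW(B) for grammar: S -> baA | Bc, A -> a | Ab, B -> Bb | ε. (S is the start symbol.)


$ ∈ FOLLOW(S). For each A -> αBβ: add FIRST(β)\{ε} to FOLLOW(B); if β nullable, add FOLLOW(A).
FOLLOW(B) = {b, c}


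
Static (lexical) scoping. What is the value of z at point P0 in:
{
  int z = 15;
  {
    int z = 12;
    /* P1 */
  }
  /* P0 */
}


z declared in the same block as P0
z = 15


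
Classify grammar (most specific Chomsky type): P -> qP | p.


Right-linear: every RHS is a terminal or a terminal followed by one nonterminal
Classification: Type 3 (Regular)


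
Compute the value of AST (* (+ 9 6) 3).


Evaluate inner: (+ 9 6) = 15
Evaluate root: (* 15 3) = 45
Result: 45


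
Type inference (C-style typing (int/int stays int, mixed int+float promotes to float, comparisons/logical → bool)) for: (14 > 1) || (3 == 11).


Operand types: bool || bool
Rule: logical operators take bool operands and yield bool
Result type: bool


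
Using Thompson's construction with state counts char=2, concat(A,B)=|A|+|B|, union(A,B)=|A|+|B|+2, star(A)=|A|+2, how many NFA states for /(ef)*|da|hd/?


Syntax tree has 6 char leaf(s), 2 union(s), 1 star(s)
chars contribute 6×2 = 12; each union adds +2; each star adds +2
Total: 12 + 4 + 2 = 18 states


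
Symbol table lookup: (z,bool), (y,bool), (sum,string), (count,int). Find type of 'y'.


Lookup 'y' → type bool


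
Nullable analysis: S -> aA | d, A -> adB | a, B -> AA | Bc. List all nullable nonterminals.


A nonterminal is nullable iff some alternative derives ε (directly, or every symbol in it is nullable)
Nullable: {}


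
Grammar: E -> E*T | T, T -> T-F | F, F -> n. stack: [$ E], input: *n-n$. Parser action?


shift '*' to continue E -> E*T
Action: shift


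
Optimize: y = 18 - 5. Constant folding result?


18 - 5 = 13 at compile time
Optimized: y = 13


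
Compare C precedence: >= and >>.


'>>' is shift (level 8); '>=' is relational (level 7)
Higher level binds tighter
'>>' has higher precedence than '>='


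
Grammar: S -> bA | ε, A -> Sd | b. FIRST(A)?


Per alternative of A: FIRST(Sd) = {b, d}; FIRST(b) = {b}
FIRST(A) = {b, d}


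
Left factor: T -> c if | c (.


Common prefix: 'c'
Factored: T -> c T', T' -> if | (


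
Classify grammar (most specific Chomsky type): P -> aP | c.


Right-linear: every RHS is a terminal or a terminal followed by one nonterminal
Classification: Type 3 (Regular)


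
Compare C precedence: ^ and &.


'&' is bitwise AND (level 5); '^' is bitwise XOR (level 4)
Higher level binds tighter
'&' has higher precedence than '^'


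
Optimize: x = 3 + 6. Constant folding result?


3 + 6 = 9 at compile time
Optimized: x = 9


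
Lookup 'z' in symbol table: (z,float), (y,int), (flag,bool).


Lookup 'z' → type float


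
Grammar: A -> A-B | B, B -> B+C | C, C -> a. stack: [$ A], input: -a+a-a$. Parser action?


shift '-' to continue A -> A-B
Action: shift


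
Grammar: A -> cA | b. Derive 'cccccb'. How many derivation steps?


Derivation: A => cA => ccA => cccA => ccccA => cccccA => cccccb
Steps: 6


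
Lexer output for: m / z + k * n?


Scan left to right, longest-match per lexeme
Tokens: ID(m), OP(/), ID(z), OP(+), ID(k), OP(*), ID(n)


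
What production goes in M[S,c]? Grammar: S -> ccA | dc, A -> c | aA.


For [S, c]: 'c' ∈ FIRST(ccA)
Entry: S -> ccA


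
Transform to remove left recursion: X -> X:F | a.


Left-recursive alternatives: X:F; non-recursive: a
Introduce X': X -> aX', X' -> :FX' | ε


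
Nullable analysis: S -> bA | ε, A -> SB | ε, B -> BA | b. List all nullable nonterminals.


A nonterminal is nullable iff some alternative derives ε (directly, or every symbol in it is nullable)
Nullable: {A, S}


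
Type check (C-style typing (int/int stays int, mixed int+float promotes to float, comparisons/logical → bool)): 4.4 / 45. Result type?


Operand types: float / int
Rule: mixed int/float promotes to float; int/int stays int
Result type: float


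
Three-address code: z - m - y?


Break into single-operator statements:
t1 = z - m
t2 = t1 - y


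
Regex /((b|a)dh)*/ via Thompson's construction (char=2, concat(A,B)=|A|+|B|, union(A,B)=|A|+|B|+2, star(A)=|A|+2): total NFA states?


Syntax tree has 4 char leaf(s), 1 union(s), 1 star(s)
chars contribute 4×2 = 8; each union adds +2; each star adds +2
Total: 8 + 2 + 2 = 12 states


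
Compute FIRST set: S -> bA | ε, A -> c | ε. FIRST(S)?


Per alternative of S: FIRST(bA) = {b}; FIRST(ε) = {ε}
FIRST(S) = {b, ε}


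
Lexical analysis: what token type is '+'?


Pattern: operator symbol
Type: OPERATOR


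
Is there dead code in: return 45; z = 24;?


statement follows a return and is unreachable
Dead: 'z = 24'


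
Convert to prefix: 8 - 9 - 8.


left-to-right (same/higher precedence on left): tree is (- (- 8 9) 8)
Prefix: - - 8 9 8


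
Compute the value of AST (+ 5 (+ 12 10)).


Evaluate inner: (+ 12 10) = 22
Evaluate root: (+ 5 22) = 27
Result: 27


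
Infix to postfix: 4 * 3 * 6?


Left to right (same or higher precedence on left)
Postfix: 4 3 * 6 *


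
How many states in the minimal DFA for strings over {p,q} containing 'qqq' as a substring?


KMP-style automaton: 3 progress states + 1 absorbing accept = 4
Minimal DFA: 4 states


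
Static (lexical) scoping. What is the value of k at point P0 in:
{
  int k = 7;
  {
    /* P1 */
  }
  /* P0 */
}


k declared in the same block as P0
k = 7


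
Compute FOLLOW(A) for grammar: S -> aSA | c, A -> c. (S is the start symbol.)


$ ∈ FOLLOW(S). For each A -> αBβ: add FIRST(β)\{ε} to FOLLOW(B); if β nullable, add FOLLOW(A).
FOLLOW(A) = {$, c}


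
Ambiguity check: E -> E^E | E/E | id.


'id^id/id' has two parse trees (no precedence encoded between ^ and /)
Ambiguous


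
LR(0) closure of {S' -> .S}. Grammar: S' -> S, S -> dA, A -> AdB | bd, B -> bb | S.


Start: S' -> .S
For each item with dot before a nonterminal B, add B -> .γ for every B-production
Closure: [S' -> .S, S -> .dA]


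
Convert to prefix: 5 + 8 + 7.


left-to-right (same/higher precedence on left): tree is (+ (+ 5 8) 7)
Prefix: + + 5 8 7


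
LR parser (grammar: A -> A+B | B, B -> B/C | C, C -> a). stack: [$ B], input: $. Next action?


lookahead ∉ {/} so B won't extend; reduce A -> B
Action: reduce (A -> B)


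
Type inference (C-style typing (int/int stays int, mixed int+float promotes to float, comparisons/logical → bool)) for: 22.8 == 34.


Operand types: float == int
Rule: comparison yields bool
Result type: bool


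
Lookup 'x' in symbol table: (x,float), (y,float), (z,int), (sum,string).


Lookup 'x' → type float


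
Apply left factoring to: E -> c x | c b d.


Common prefix: 'c'
Factored: E -> c E', E' -> x | b d


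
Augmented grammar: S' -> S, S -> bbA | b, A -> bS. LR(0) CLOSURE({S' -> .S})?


Start: S' -> .S
For each item with dot before a nonterminal B, add B -> .γ for every B-production
Closure: [S' -> .S, S -> .bbA, S -> .b]


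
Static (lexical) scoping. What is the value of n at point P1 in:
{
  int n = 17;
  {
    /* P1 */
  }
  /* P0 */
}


P1's block does not declare n; resolves to the enclosing declaration at depth 0
n = 17


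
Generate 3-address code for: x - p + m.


Break into single-operator statements:
t1 = x - p
t2 = t1 + m


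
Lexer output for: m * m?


Scan left to right, longest-match per lexeme
Tokens: ID(m), OP(*), ID(m)


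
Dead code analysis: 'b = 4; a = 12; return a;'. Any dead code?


b is assigned but never read
Dead: 'b = 4'


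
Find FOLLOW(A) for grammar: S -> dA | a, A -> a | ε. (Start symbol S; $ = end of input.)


$ ∈ FOLLOW(S). For each A -> αBβ: add FIRST(β)\{ε} to FOLLOW(B); if β nullable, add FOLLOW(A).
FOLLOW(A) = {$}


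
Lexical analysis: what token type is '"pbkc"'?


Pattern: double-quoted sequence
Type: STRING_LITERAL


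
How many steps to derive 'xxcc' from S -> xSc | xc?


Derivation: S => xSc => xxcc
Steps: 2


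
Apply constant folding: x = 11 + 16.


11 + 16 = 27 at compile time
Optimized: x = 27


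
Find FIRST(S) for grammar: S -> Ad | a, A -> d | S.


Per alternative of S: FIRST(Ad) = {a, d}; FIRST(a) = {a}
FIRST(S) = {a, d}


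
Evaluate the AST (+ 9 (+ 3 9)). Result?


Evaluate inner: (+ 3 9) = 12
Evaluate root: (+ 9 12) = 21
Result: 21


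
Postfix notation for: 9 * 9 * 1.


Left to right (same or higher precedence on left)
Postfix: 9 9 * 1 *


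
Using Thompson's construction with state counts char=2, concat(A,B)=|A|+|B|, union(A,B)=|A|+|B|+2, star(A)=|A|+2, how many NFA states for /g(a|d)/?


Syntax tree has 3 char leaf(s), 1 union(s), 0 star(s)
chars contribute 3×2 = 6; each union adds +2; each star adds +2
Total: 6 + 2 + 0 = 8 states


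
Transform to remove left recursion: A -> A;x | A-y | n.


Left-recursive alternatives: A;x, A-y; non-recursive: n
Introduce A': A -> nA', A' -> ;xA' | -yA' | ε


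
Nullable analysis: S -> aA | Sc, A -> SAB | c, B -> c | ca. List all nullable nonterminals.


A nonterminal is nullable iff some alternative derives ε (directly, or every symbol in it is nullable)
Nullable: {}


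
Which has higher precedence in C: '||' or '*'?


'*' is multiplicative (level 10); '||' is logical OR (level 1)
Higher level binds tighter
'*' has higher precedence than '||'


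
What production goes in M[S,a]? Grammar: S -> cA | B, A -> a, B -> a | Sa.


For [S, a]: 'a' ∈ FIRST(B)
Entry: S -> B


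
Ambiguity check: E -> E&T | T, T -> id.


precedence layered via separate nonterminal T: deterministic
Unambiguous


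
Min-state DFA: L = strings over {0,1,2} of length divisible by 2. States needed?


Track length mod 2: states 0..1, accept at 0
Minimal DFA: 2 states


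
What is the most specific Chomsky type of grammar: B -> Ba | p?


Left-linear: every RHS is a terminal or one nonterminal followed by a terminal
Classification: Type 3 (Regular)


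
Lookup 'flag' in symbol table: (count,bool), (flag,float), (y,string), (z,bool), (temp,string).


Lookup 'flag' → type float


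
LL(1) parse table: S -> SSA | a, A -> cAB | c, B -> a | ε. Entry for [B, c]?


For [B, c]: ε is nullable and 'c' ∈ FOLLOW(B)
Entry: B -> ε


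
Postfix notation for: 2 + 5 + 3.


Left to right (same or higher precedence on left)
Postfix: 2 5 + 3 +


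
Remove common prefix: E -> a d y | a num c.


Common prefix: 'a'
Factored: E -> a E', E' -> d y | num c


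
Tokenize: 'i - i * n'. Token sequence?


Scan left to right, longest-match per lexeme
Tokens: ID(i), OP(-), ID(i), OP(*), ID(n)


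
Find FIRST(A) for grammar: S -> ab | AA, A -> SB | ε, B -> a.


Per alternative of A: FIRST(SB) = {a}; FIRST(ε) = {ε}
FIRST(A) = {a, ε}


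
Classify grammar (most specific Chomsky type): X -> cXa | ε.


Single nonterminal LHS, but c^n a^n is not regular
Classification: Type 2 (Context-Free)


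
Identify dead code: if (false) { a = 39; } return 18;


condition is constant false, so the whole block is unreachable
Dead: 'if (false) { a = 39; }'


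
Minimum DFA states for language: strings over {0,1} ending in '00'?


Track the longest suffix of input matching a prefix of '00': 3 classes (prefixes of length 0..2)
Minimal DFA: 3 states


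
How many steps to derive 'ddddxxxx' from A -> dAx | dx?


Derivation: A => dAx => ddAxx => dddAxxx => ddddxxxx
Steps: 4


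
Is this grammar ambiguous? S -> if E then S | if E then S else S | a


dangling else: 'if E then if E then a else a' parses two ways
Ambiguous


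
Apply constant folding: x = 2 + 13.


2 + 13 = 15 at compile time
Optimized: x = 15


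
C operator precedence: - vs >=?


'-' is additive (level 9); '>=' is relational (level 7)
Higher level binds tighter
'-' has higher precedence than '>='


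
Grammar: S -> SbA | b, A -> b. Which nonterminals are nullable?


A nonterminal is nullable iff some alternative derives ε (directly, or every symbol in it is nullable)
Nullable: {}


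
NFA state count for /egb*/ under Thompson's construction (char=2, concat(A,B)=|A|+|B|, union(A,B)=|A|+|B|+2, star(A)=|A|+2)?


Syntax tree has 3 char leaf(s), 0 union(s), 1 star(s)
chars contribute 3×2 = 6; each union adds +2; each star adds +2
Total: 6 + 0 + 2 = 8 states
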